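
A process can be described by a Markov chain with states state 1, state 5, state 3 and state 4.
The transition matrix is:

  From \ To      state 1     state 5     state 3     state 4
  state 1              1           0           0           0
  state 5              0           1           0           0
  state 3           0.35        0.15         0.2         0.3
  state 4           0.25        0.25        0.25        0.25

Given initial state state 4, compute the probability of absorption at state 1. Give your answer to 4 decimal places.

Let h(s) be the probability of absorption at state 1 starting from transient state s. Then h(state 1) = 1 and h(state 5) = 0. By first-step analysis:
h(state 3) = 0.35·1 + 0.15·0 + 0.2·h(state 3) + 0.3·h(state 4)
h(state 4) = 0.25·1 + 0.25·0 + 0.25·h(state 3) + 0.25·h(state 4)
Solving: h(state 3) = 0.6429, h(state 4) = 0.5476.
Starting from state 4, the probability is 0.5476.

0.5476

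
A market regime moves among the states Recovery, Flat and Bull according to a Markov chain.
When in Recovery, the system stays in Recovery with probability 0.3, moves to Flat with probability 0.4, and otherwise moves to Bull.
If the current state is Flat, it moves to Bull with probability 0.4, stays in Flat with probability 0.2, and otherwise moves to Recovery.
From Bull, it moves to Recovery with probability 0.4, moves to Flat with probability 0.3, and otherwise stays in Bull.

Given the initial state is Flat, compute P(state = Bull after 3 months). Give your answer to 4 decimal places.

Propagate the distribution vector 3 months from Flat.
After 0 months: (0.0000, 1.0000, 0.0000)
After 1 month: (0.4000, 0.2000, 0.4000)
After 2 months: (0.3600, 0.3200, 0.3200)
After 3 months: (0.3640, 0.3040, 0.3320)
P(in Bull after 3 months) = 0.3320

0.3320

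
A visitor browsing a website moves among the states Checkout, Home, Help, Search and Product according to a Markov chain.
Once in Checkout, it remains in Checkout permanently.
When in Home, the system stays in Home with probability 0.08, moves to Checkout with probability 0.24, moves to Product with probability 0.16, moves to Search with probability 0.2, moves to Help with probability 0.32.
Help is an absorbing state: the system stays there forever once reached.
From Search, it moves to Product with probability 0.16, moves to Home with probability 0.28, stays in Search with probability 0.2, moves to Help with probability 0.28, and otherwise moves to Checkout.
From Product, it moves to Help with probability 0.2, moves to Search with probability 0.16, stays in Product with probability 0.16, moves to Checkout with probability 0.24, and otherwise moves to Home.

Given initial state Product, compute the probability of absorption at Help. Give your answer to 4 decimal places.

0.5307

Let h(s) be the probability of absorption at Help starting from transient state s. Then h(Help) = 1 and h(Checkout) = 0. By first-step analysis:
h(Home) = 0.24·0 + 0.08·h(Home) + 0.32·1 + 0.2·h(Search) + 0.16·h(Product)
h(Search) = 0.08·0 + 0.28·h(Home) + 0.28·1 + 0.2·h(Search) + 0.16·h(Product)
h(Product) = 0.24·0 + 0.24·h(Home) + 0.2·1 + 0.16·h(Search) + 0.16·h(Product)
Solving: h(Home) = 0.5837, h(Search) = 0.6604, h(Product) = 0.5307.
Starting from Product, the probability is 0.5307.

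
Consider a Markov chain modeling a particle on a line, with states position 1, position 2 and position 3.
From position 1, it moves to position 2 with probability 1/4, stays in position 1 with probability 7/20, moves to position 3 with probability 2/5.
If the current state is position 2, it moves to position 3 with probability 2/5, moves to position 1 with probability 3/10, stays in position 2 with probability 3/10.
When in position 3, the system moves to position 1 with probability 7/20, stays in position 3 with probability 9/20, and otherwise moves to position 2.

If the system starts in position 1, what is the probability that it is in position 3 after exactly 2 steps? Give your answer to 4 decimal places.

0.4200

Sum over the intermediate state after 1 step:
P = P(position 1→position 1)·P(position 1→position 3) + P(position 1→position 2)·P(position 2→position 3) + P(position 1→position 3)·P(position 3→position 3)
  = 0.35×0.4 + 0.25×0.4 + 0.4×0.45
  = 0.1400 + 0.1000 + 0.1800 = 0.4200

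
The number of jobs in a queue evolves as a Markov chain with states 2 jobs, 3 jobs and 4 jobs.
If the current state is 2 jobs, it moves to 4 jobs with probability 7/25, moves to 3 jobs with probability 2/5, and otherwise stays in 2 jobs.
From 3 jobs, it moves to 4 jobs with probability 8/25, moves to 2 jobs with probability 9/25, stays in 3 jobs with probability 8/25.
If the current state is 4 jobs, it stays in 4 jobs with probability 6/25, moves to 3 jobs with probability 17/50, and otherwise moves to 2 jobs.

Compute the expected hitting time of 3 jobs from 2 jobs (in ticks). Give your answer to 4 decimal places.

2.6052

Let t(s) be the expected number of ticks to first reach 3 jobs from state s, with t(3 jobs) = 0. Conditioning on the first tick:
t(2 jobs) = 1 + 0.32·t(2 jobs) + 0.28·t(4 jobs)
t(4 jobs) = 1 + 0.42·t(2 jobs) + 0.24·t(4 jobs)
Solving: t(2 jobs) = 2.6052, t(4 jobs) = 2.7555.
Expected ticks from 2 jobs to 3 jobs: 2.6052.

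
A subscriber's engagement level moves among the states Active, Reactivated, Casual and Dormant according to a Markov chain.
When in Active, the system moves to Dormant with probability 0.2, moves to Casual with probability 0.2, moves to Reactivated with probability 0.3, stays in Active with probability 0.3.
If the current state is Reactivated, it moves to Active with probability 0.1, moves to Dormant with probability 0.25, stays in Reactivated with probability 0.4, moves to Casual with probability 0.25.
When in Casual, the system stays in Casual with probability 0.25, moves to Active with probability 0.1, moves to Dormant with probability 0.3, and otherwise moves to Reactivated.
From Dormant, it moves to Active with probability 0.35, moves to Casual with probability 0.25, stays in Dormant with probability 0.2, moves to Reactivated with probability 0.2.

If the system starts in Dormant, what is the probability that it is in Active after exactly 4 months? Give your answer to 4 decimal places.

Propagate the distribution vector 4 months from Dormant.
After 0 months: (0.0000, 0.0000, 0.0000, 1.0000)
After 1 month: (0.3500, 0.2000, 0.2500, 0.2000)
After 2 months: (0.2200, 0.3125, 0.2325, 0.2350)
After 3 months: (0.2028, 0.3194, 0.2390, 0.2389)
After 4 months: (0.2003, 0.3200, 0.2399, 0.2399)
P(in Active after 4 months) = 0.2003

0.2003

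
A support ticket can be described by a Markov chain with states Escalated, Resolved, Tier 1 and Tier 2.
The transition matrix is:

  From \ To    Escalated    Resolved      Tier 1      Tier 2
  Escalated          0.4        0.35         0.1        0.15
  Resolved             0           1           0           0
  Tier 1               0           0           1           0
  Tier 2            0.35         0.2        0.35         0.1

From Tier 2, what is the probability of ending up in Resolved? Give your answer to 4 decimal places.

Let h(s) be the probability of absorption at Resolved starting from transient state s. Then h(Resolved) = 1 and h(Tier 1) = 0. By first-step analysis:
h(Escalated) = 0.4·h(Escalated) + 0.35·1 + 0.1·0 + 0.15·h(Tier 2)
h(Tier 2) = 0.35·h(Escalated) + 0.2·1 + 0.35·0 + 0.1·h(Tier 2)
Solving: h(Escalated) = 0.7077, h(Tier 2) = 0.4974.
Starting from Tier 2, the probability is 0.4974.

0.4974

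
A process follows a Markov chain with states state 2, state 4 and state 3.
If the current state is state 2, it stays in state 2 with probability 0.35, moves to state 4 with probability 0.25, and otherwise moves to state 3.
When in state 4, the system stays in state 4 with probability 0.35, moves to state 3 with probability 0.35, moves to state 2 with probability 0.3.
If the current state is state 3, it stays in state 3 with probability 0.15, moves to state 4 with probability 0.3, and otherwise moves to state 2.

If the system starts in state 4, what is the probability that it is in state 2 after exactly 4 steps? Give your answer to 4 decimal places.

Propagate the distribution vector 4 steps from state 4.
After 0 steps: (0.0000, 1.0000, 0.0000)
After 1 step: (0.3000, 0.3500, 0.3500)
After 2 steps: (0.4025, 0.3025, 0.2950)
After 3 steps: (0.3939, 0.2950, 0.3111)
After 4 steps: (0.3975, 0.2951, 0.3075)
P(in state 2 after 4 steps) = 0.3975

0.3975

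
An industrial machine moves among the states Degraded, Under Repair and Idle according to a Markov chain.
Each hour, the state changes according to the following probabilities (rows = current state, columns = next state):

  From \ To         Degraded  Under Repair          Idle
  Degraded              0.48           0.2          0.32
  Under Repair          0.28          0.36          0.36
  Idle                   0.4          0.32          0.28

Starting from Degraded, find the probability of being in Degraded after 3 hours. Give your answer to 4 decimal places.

Propagate the distribution vector 3 hours from Degraded.
After 0 hours: (1.0000, 0.0000, 0.0000)
After 1 hour: (0.4800, 0.2000, 0.3200)
After 2 hours: (0.4144, 0.2704, 0.3152)
After 3 hours: (0.4007, 0.2811, 0.3182)
P(in Degraded after 3 hours) = 0.4007

0.4007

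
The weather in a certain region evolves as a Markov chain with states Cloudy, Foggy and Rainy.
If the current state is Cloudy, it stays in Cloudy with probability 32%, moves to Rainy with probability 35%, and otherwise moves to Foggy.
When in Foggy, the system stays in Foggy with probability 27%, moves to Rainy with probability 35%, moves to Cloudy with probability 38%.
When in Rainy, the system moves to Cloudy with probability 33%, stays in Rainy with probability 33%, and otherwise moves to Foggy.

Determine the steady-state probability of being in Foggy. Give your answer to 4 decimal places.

Let the stationary distribution be π with π = πP and π_1 + π_2 + π_3 = 1.
π_1 = 0.32·π_1 + 0.38·π_2 + 0.33·π_3
π_2 = 0.33·π_1 + 0.27·π_2 + 0.34·π_3
Solving with the normalization constraint gives π = (0.3423, 0.3146, 0.3431).
So the stationary probability of Foggy is 0.3146.

0.3146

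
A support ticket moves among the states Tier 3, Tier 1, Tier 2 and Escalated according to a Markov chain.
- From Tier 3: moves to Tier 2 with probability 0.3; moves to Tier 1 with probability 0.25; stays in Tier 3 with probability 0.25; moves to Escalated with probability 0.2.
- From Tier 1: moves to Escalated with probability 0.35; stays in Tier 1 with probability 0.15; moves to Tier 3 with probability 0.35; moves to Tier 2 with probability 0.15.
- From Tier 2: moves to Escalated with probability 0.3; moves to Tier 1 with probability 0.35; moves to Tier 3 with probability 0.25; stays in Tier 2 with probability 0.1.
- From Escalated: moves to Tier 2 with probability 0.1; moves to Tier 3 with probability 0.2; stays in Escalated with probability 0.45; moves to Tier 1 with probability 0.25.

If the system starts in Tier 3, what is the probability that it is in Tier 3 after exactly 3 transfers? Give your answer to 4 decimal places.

Propagate the distribution vector 3 transfers from Tier 3.
After 0 transfers: (1.0000, 0.0000, 0.0000, 0.0000)
After 1 transfer: (0.2500, 0.2500, 0.3000, 0.2000)
After 2 transfers: (0.2650, 0.2550, 0.1625, 0.3175)
After 3 transfers: (0.2596, 0.2408, 0.1658, 0.3339)
P(in Tier 3 after 3 transfers) = 0.2596

0.2596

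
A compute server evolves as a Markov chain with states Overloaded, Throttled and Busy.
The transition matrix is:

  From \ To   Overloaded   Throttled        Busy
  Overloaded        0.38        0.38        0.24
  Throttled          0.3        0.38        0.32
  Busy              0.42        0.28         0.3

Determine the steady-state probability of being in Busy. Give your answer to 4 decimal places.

Let the stationary distribution be π with π = πP and π_1 + π_2 + π_3 = 1.
π_1 = 0.38·π_1 + 0.3·π_2 + 0.42·π_3
π_2 = 0.38·π_1 + 0.38·π_2 + 0.28·π_3
Solving with the normalization constraint gives π = (0.3633, 0.3515, 0.2852).
So the stationary probability of Busy is 0.2852.

0.2852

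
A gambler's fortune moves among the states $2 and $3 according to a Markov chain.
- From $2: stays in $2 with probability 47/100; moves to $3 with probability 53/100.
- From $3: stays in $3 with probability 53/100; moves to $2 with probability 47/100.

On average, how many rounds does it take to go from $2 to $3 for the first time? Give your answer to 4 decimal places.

Let t(s) be the expected number of rounds to first reach $3 from state s, with t($3) = 0. Conditioning on the first round:
t($2) = 1 + 0.47·t($2)
Solving: t($2) = 1.8868.
Expected rounds from $2 to $3: 1.8868.

1.8868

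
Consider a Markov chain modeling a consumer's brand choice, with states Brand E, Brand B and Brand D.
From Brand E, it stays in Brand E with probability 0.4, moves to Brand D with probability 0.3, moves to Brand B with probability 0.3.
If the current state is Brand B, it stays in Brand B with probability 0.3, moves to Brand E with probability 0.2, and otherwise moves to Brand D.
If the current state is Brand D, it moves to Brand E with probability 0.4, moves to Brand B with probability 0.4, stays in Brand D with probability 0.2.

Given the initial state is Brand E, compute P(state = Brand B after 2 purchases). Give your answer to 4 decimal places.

0.3300

Sum over the intermediate state after 1 purchase:
P = P(Brand E→Brand E)·P(Brand E→Brand B) + P(Brand E→Brand B)·P(Brand B→Brand B) + P(Brand E→Brand D)·P(Brand D→Brand B)
  = 0.4×0.3 + 0.3×0.3 + 0.3×0.4
  = 0.1200 + 0.0900 + 0.1200 = 0.3300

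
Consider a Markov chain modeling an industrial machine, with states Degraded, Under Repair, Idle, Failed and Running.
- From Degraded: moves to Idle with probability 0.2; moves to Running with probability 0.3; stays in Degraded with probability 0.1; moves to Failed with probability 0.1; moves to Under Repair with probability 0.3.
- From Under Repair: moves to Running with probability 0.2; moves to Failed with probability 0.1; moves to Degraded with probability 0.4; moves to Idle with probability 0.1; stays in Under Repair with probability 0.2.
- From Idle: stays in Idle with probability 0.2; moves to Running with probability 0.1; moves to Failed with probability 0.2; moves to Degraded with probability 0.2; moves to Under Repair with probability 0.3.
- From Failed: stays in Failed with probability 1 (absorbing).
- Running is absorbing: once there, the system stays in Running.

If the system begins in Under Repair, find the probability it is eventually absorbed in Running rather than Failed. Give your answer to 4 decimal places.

0.6522

Let h(s) be the probability of absorption at Running starting from transient state s. Then h(Running) = 1 and h(Failed) = 0. By first-step analysis:
h(Degraded) = 0.1·h(Degraded) + 0.3·h(Under Repair) + 0.2·h(Idle) + 0.1·0 + 0.3·1
h(Under Repair) = 0.4·h(Degraded) + 0.2·h(Under Repair) + 0.1·h(Idle) + 0.1·0 + 0.2·1
h(Idle) = 0.2·h(Degraded) + 0.3·h(Under Repair) + 0.2·h(Idle) + 0.2·0 + 0.1·1
Solving: h(Degraded) = 0.6701, h(Under Repair) = 0.6522, h(Idle) = 0.5371.
Starting from Under Repair, the probability is 0.6522.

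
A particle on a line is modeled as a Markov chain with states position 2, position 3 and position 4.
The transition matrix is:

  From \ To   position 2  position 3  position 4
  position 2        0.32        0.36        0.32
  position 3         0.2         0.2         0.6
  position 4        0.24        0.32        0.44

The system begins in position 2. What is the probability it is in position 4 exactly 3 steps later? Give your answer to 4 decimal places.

Propagate the distribution vector 3 steps from position 2.
After 0 steps: (1.0000, 0.0000, 0.0000)
After 1 step: (0.3200, 0.3600, 0.3200)
After 2 steps: (0.2512, 0.2896, 0.4592)
After 3 steps: (0.2485, 0.2953, 0.4562)
P(in position 4 after 3 steps) = 0.4562

0.4562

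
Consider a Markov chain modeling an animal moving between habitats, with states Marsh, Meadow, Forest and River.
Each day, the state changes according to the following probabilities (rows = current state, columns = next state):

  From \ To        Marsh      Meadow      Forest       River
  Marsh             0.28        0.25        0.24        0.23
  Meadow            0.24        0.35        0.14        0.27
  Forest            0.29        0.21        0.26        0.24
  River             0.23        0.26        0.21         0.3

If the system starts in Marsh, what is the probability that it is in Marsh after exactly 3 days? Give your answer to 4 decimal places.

0.2585

Propagate the distribution vector 3 days from Marsh.
After 0 days: (1.0000, 0.0000, 0.0000, 0.0000)
After 1 day: (0.2800, 0.2500, 0.2400, 0.2300)
After 2 days: (0.2609, 0.2677, 0.2129, 0.2585)
After 3 days: (0.2585, 0.2708, 0.2097, 0.2609)
P(in Marsh after 3 days) = 0.2585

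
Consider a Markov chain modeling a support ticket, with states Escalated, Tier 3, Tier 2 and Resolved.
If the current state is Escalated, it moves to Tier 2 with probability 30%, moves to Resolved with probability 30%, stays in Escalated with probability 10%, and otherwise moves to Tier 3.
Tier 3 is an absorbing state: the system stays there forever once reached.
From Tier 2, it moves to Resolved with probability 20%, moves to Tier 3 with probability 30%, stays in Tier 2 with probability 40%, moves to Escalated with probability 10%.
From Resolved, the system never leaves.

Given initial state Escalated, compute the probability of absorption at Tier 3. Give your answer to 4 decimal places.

Let h(s) be the probability of absorption at Tier 3 starting from transient state s. Then h(Tier 3) = 1 and h(Resolved) = 0. By first-step analysis:
h(Escalated) = 0.1·h(Escalated) + 0.3·1 + 0.3·h(Tier 2) + 0.3·0
h(Tier 2) = 0.1·h(Escalated) + 0.3·1 + 0.4·h(Tier 2) + 0.2·0
Solving: h(Escalated) = 0.5294, h(Tier 2) = 0.5882.
Starting from Escalated, the probability is 0.5294.

0.5294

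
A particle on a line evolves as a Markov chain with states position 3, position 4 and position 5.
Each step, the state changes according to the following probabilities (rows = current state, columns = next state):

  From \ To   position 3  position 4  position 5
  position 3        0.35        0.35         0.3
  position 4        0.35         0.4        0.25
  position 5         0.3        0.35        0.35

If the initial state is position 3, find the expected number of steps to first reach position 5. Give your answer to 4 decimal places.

3.5514

Let t(s) be the expected number of steps to first reach position 5 from state s, with t(position 5) = 0. Conditioning on the first step:
t(position 3) = 1 + 0.35·t(position 3) + 0.35·t(position 4)
t(position 4) = 1 + 0.35·t(position 3) + 0.4·t(position 4)
Solving: t(position 3) = 3.5514, t(position 4) = 3.7383.
Expected steps from position 3 to position 5: 3.5514.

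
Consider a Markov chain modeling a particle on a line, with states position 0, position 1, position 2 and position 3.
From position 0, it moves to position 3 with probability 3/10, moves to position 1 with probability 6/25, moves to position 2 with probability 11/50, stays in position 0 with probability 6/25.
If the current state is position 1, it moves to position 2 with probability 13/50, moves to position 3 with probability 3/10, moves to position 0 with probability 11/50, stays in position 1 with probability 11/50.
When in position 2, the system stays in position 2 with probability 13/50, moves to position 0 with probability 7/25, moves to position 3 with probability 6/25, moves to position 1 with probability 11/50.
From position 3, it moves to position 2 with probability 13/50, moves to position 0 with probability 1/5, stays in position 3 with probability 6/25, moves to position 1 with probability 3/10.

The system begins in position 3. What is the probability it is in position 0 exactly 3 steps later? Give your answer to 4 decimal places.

Propagate the distribution vector 3 steps from position 3.
After 0 steps: (0.0000, 0.0000, 0.0000, 1.0000)
After 1 step: (0.2000, 0.3000, 0.2600, 0.2400)
After 2 steps: (0.2348, 0.2432, 0.2520, 0.2700)
After 3 steps: (0.2344, 0.2463, 0.2506, 0.2687)
P(in position 0 after 3 steps) = 0.2344

0.2344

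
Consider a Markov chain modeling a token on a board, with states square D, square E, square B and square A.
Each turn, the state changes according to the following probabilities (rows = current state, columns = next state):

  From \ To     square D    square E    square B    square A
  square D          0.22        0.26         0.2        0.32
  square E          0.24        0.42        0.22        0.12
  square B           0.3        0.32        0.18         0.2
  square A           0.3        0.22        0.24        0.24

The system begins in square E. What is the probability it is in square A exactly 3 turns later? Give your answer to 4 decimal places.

0.2118

Propagate the distribution vector 3 turns from square E.
After 0 turns: (0.0000, 1.0000, 0.0000, 0.0000)
After 1 turn: (0.2400, 0.4200, 0.2200, 0.1200)
After 2 turns: (0.2556, 0.3356, 0.2088, 0.2000)
After 3 turns: (0.2594, 0.3182, 0.2105, 0.2118)
P(in square A after 3 turns) = 0.2118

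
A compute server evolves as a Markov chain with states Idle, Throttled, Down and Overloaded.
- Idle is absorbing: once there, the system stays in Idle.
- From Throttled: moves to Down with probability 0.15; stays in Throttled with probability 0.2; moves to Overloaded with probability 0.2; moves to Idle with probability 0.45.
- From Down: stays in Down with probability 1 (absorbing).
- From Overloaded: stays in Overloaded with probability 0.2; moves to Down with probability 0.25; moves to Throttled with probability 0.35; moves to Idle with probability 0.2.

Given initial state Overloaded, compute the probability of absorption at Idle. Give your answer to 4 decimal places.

0.5570

Let h(s) be the probability of absorption at Idle starting from transient state s. Then h(Idle) = 1 and h(Down) = 0. By first-step analysis:
h(Throttled) = 0.45·1 + 0.2·h(Throttled) + 0.15·0 + 0.2·h(Overloaded)
h(Overloaded) = 0.2·1 + 0.35·h(Throttled) + 0.25·0 + 0.2·h(Overloaded)
Solving: h(Throttled) = 0.7018, h(Overloaded) = 0.5570.
Starting from Overloaded, the probability is 0.5570.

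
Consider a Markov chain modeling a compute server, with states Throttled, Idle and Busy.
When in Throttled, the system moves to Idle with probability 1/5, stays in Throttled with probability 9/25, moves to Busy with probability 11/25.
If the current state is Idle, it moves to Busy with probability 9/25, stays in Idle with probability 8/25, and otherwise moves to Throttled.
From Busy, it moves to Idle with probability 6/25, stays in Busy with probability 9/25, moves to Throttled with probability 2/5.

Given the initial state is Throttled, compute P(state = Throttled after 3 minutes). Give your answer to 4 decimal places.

Propagate the distribution vector 3 minutes from Throttled.
After 0 minutes: (1.0000, 0.0000, 0.0000)
After 1 minute: (0.3600, 0.2000, 0.4400)
After 2 minutes: (0.3696, 0.2416, 0.3888)
After 3 minutes: (0.3659, 0.2445, 0.3896)
P(in Throttled after 3 minutes) = 0.3659

0.3659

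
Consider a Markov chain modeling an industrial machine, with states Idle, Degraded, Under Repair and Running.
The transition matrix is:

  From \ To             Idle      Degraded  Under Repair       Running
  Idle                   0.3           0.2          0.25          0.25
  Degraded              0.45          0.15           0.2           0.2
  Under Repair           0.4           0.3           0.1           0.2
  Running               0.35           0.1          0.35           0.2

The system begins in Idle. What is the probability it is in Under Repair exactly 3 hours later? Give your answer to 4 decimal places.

0.2279

Propagate the distribution vector 3 hours from Idle.
After 0 hours: (1.0000, 0.0000, 0.0000, 0.0000)
After 1 hour: (0.3000, 0.2000, 0.2500, 0.2500)
After 2 hours: (0.3675, 0.1900, 0.2275, 0.2150)
After 3 hours: (0.3620, 0.1918, 0.2279, 0.2184)
P(in Under Repair after 3 hours) = 0.2279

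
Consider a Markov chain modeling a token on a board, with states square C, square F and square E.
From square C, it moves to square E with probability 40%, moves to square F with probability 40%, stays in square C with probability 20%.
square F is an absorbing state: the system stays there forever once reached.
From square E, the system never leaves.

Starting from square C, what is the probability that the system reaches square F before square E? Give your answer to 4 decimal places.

0.5000

Let h(s) be the probability of absorption at square F starting from transient state s. Then h(square F) = 1 and h(square E) = 0. By first-step analysis:
h(square C) = 0.2·h(square C) + 0.4·1 + 0.4·0
Solving: h(square C) = 0.5000.
Starting from square C, the probability is 0.5000.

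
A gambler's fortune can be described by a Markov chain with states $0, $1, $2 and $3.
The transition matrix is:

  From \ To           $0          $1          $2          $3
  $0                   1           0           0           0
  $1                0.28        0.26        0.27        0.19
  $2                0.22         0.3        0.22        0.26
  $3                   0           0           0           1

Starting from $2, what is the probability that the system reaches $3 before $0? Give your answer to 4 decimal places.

0.5026

Let h(s) be the probability of absorption at $3 starting from transient state s. Then h($3) = 1 and h($0) = 0. By first-step analysis:
h($1) = 0.28·0 + 0.26·h($1) + 0.27·h($2) + 0.19·1
h($2) = 0.22·0 + 0.3·h($1) + 0.22·h($2) + 0.26·1
Solving: h($1) = 0.4401, h($2) = 0.5026.
Starting from $2, the probability is 0.5026.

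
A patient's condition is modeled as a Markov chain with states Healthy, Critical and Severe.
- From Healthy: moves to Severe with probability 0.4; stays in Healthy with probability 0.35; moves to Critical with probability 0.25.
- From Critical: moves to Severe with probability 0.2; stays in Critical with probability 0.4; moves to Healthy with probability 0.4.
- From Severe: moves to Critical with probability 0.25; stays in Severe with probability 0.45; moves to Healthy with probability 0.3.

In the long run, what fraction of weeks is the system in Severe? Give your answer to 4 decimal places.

Let the stationary distribution be π with π = πP and π_1 + π_2 + π_3 = 1.
π_1 = 0.35·π_1 + 0.4·π_2 + 0.3·π_3
π_2 = 0.25·π_1 + 0.4·π_2 + 0.25·π_3
Solving with the normalization constraint gives π = (0.3467, 0.2941, 0.3591).
So the stationary probability of Severe is 0.3591.

0.3591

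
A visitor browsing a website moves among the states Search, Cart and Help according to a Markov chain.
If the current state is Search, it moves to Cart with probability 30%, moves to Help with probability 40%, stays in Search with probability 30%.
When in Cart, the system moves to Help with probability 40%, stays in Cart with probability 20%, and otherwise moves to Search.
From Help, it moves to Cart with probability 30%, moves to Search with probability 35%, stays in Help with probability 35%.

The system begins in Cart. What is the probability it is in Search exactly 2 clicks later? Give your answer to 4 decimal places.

Sum over the intermediate state after 1 click:
P = P(Cart→Search)·P(Search→Search) + P(Cart→Cart)·P(Cart→Search) + P(Cart→Help)·P(Help→Search)
  = 0.4×0.3 + 0.2×0.4 + 0.4×0.35
  = 0.1200 + 0.0800 + 0.1400 = 0.3400

0.3400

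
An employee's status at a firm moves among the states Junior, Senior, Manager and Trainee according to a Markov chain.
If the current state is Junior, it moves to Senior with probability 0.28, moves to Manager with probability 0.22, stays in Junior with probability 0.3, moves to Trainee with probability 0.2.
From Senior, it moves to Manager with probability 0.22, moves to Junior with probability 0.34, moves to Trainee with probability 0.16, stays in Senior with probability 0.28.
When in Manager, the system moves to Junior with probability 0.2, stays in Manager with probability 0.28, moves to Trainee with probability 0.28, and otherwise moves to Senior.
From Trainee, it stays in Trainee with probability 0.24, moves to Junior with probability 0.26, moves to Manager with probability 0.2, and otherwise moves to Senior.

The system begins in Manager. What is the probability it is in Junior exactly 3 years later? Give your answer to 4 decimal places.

0.2789

Propagate the distribution vector 3 years from Manager.
After 0 years: (0.0000, 0.0000, 1.0000, 0.0000)
After 1 year: (0.2000, 0.2400, 0.2800, 0.2800)
After 2 years: (0.2704, 0.2744, 0.2312, 0.2240)
After 3 years: (0.2789, 0.2752, 0.2294, 0.2165)
P(in Junior after 3 years) = 0.2789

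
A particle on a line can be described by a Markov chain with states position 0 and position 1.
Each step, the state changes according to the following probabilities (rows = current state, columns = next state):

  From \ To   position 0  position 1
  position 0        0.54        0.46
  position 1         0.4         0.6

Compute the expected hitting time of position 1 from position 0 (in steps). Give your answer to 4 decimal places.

2.1739

Let t(s) be the expected number of steps to first reach position 1 from state s, with t(position 1) = 0. Conditioning on the first step:
t(position 0) = 1 + 0.54·t(position 0)
Solving: t(position 0) = 2.1739.
Expected steps from position 0 to position 1: 2.1739.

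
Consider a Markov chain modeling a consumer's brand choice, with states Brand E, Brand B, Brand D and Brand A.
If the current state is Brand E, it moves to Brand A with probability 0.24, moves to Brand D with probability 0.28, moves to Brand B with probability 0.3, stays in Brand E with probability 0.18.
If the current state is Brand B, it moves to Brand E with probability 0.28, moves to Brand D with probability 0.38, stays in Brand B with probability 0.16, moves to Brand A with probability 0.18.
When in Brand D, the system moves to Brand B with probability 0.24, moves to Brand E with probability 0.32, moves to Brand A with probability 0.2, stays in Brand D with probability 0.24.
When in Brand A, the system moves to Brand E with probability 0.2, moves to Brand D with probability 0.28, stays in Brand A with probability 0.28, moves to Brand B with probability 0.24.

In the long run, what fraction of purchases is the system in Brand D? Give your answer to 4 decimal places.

Let the stationary distribution be π with π = πP and π_1 + π_2 + π_3 + π_4 = 1.
π_1 = 0.18·π_1 + 0.28·π_2 + 0.32·π_3 + 0.2·π_4
π_2 = 0.3·π_1 + 0.16·π_2 + 0.24·π_3 + 0.24·π_4
π_3 = 0.28·π_1 + 0.38·π_2 + 0.24·π_3 + 0.28·π_4
Solving with the normalization constraint gives π = (0.2489, 0.2361, 0.2919, 0.2231).
So the stationary probability of Brand D is 0.2919.

0.2919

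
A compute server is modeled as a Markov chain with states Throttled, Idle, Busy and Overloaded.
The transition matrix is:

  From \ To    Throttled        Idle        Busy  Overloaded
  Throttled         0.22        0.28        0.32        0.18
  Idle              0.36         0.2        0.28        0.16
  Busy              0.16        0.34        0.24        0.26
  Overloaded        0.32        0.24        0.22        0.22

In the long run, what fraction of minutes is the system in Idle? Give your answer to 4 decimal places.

0.2666

Let the stationary distribution be π with π = πP and π_1 + π_2 + π_3 + π_4 = 1.
π_1 = 0.22·π_1 + 0.36·π_2 + 0.16·π_3 + 0.32·π_4
π_2 = 0.28·π_1 + 0.2·π_2 + 0.34·π_3 + 0.24·π_4
π_3 = 0.32·π_1 + 0.28·π_2 + 0.24·π_3 + 0.22·π_4
Solving with the normalization constraint gives π = (0.2617, 0.2666, 0.2675, 0.2042).
So the stationary probability of Idle is 0.2666.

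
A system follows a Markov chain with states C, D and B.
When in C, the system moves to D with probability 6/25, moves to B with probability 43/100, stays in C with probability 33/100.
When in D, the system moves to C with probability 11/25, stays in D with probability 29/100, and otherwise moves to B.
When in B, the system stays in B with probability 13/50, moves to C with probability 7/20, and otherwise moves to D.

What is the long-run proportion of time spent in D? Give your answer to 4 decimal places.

0.3041

Let the stationary distribution be π with π = πP and π_1 + π_2 + π_3 = 1.
π_1 = 0.33·π_1 + 0.44·π_2 + 0.35·π_3
π_2 = 0.24·π_1 + 0.29·π_2 + 0.39·π_3
Solving with the normalization constraint gives π = (0.3700, 0.3041, 0.3259).
So the stationary probability of D is 0.3041.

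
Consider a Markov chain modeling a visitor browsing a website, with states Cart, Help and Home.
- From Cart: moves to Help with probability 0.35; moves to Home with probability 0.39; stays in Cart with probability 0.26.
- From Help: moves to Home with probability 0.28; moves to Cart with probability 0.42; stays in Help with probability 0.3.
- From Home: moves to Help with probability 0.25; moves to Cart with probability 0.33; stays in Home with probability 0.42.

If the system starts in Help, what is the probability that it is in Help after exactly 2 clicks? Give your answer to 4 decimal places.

Sum over the intermediate state after 1 click:
P = P(Help→Cart)·P(Cart→Help) + P(Help→Help)·P(Help→Help) + P(Help→Home)·P(Home→Help)
  = 0.42×0.35 + 0.3×0.3 + 0.28×0.25
  = 0.1470 + 0.0900 + 0.0700 = 0.3070

0.3070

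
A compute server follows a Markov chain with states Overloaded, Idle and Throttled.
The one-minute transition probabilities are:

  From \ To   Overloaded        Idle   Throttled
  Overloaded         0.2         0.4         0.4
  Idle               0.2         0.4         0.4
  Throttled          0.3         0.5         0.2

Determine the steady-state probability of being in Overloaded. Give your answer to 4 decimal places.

Let the stationary distribution be π with π = πP and π_1 + π_2 + π_3 = 1.
π_1 = 0.2·π_1 + 0.2·π_2 + 0.3·π_3
π_2 = 0.4·π_1 + 0.4·π_2 + 0.5·π_3
Solving with the normalization constraint gives π = (0.2333, 0.4333, 0.3333).
So the stationary probability of Overloaded is 0.2333.

0.2333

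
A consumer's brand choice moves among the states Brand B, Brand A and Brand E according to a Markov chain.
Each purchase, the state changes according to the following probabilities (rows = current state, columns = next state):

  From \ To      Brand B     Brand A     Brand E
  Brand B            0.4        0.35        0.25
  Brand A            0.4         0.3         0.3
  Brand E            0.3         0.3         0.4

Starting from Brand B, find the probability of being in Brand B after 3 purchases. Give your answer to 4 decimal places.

Propagate the distribution vector 3 purchases from Brand B.
After 0 purchases: (1.0000, 0.0000, 0.0000)
After 1 purchase: (0.4000, 0.3500, 0.2500)
After 2 purchases: (0.3750, 0.3200, 0.3050)
After 3 purchases: (0.3695, 0.3188, 0.3118)
P(in Brand B after 3 purchases) = 0.3695

0.3695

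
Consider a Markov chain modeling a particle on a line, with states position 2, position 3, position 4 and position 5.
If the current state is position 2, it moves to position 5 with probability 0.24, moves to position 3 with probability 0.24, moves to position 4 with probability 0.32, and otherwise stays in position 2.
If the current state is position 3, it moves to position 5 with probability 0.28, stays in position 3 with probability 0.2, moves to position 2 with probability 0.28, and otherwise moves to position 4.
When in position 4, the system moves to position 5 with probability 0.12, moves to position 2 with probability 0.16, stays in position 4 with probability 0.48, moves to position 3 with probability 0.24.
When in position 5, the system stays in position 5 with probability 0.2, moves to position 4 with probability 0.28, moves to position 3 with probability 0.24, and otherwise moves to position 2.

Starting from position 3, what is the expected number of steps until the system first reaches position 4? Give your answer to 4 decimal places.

Let t(s) be the expected number of steps to first reach position 4 from state s, with t(position 4) = 0. Conditioning on the first step:
t(position 2) = 1 + 0.2·t(position 2) + 0.24·t(position 3) + 0.24·t(position 5)
t(position 3) = 1 + 0.28·t(position 2) + 0.2·t(position 3) + 0.28·t(position 5)
t(position 5) = 1 + 0.28·t(position 2) + 0.24·t(position 3) + 0.2·t(position 5)
Solving: t(position 2) = 3.4252, t(position 3) = 3.6938, t(position 5) = 3.5570.
Expected steps from position 3 to position 4: 3.6938.

3.6938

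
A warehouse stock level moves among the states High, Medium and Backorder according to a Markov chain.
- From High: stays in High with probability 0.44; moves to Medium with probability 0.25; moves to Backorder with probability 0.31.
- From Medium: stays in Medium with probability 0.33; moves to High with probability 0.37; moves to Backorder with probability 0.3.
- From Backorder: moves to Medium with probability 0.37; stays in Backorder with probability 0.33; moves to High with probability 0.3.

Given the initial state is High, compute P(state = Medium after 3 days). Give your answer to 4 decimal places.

0.3122

Propagate the distribution vector 3 days from High.
After 0 days: (1.0000, 0.0000, 0.0000)
After 1 day: (0.4400, 0.2500, 0.3100)
After 2 days: (0.3791, 0.3072, 0.3137)
After 3 days: (0.3746, 0.3122, 0.3132)
P(in Medium after 3 days) = 0.3122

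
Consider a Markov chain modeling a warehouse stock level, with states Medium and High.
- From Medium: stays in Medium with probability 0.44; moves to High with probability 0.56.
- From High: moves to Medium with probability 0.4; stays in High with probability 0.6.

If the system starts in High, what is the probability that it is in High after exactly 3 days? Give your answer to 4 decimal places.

Propagate the distribution vector 3 days from High.
After 0 days: (0.0000, 1.0000)
After 1 day: (0.4000, 0.6000)
After 2 days: (0.4160, 0.5840)
After 3 days: (0.4166, 0.5834)
P(in High after 3 days) = 0.5834

0.5834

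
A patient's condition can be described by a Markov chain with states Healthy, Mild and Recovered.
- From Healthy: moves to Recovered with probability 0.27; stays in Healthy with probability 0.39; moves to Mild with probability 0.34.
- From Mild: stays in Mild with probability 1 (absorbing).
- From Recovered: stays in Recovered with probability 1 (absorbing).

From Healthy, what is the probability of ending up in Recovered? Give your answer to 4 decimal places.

0.4426

Let h(s) be the probability of absorption at Recovered starting from transient state s. Then h(Recovered) = 1 and h(Mild) = 0. By first-step analysis:
h(Healthy) = 0.39·h(Healthy) + 0.34·0 + 0.27·1
Solving: h(Healthy) = 0.4426.
Starting from Healthy, the probability is 0.4426.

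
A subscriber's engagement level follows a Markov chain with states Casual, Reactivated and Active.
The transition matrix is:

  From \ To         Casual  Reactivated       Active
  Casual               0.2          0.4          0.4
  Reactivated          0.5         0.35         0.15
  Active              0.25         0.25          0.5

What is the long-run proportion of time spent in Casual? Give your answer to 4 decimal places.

Let the stationary distribution be π with π = πP and π_1 + π_2 + π_3 = 1.
π_1 = 0.2·π_1 + 0.5·π_2 + 0.25·π_3
π_2 = 0.4·π_1 + 0.35·π_2 + 0.25·π_3
Solving with the normalization constraint gives π = (0.3168, 0.3306, 0.3526).
So the stationary probability of Casual is 0.3168.

0.3168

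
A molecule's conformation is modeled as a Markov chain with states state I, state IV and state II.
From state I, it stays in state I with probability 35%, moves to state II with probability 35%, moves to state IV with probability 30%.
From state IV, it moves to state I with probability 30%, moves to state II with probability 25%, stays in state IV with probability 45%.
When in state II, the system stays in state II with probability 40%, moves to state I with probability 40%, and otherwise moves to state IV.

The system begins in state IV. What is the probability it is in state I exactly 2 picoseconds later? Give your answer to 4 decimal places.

0.3400

Sum over the intermediate state after 1 picosecond:
P = P(state IV→state I)·P(state I→state I) + P(state IV→state IV)·P(state IV→state I) + P(state IV→state II)·P(state II→state I)
  = 0.3×0.35 + 0.45×0.3 + 0.25×0.4
  = 0.1050 + 0.1350 + 0.1000 = 0.3400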